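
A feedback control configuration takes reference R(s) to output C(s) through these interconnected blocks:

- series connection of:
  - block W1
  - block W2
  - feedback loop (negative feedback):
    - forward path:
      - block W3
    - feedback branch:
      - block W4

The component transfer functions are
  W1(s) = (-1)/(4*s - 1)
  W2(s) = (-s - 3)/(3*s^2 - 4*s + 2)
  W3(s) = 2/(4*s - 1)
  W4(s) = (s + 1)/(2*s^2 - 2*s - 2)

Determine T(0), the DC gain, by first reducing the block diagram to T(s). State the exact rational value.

(1) feedback reduction of W3, W4; result (2*s^2 - 2*s - 2)/(4*s^3 - 5*s^2 - 2*s + 2)
(2) series reduction of W1, W2, [W3/(1+W3*W4)]; result (2*s^3 + 4*s^2 - 8*s - 6)/(48*s^6 - 136*s^5 + 119*s^4 - 6*s^3 - 52*s^2 + 28*s - 4)
Step 2 gives the overall T(s). Then T(0) = -6/(-4) = 3/2.

Hence the answer: 3/2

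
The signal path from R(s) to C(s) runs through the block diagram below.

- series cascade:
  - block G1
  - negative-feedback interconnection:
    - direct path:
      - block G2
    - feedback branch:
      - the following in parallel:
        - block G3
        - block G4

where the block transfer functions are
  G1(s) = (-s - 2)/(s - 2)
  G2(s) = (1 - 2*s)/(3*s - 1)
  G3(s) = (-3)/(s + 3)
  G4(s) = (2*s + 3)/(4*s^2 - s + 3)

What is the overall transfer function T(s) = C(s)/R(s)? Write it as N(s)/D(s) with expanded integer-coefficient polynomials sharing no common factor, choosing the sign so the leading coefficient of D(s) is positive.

Answer: (8*s^5 + 34*s^4 + 25*s^3 - 4*s^2 + 27*s - 18)/(12*s^5 + 25*s^4 - 143*s^3 + 129*s^2 - 87*s + 18)

Working:
Step 1. add G3, G4 (parallel), giving (-10*s^2 + 12*s)/(4*s^3 + 11*s^2 + 9)
Step 2. collapse the loop (G2 forward, (G3+G4) return), giving (-8*s^4 - 18*s^3 + 11*s^2 - 18*s + 9)/(12*s^4 + 49*s^3 - 45*s^2 + 39*s - 9)
Step 3. combine G1, [G2/(1+G2*(G3+G4))] in series: this yields T(s), and no further normalization is needed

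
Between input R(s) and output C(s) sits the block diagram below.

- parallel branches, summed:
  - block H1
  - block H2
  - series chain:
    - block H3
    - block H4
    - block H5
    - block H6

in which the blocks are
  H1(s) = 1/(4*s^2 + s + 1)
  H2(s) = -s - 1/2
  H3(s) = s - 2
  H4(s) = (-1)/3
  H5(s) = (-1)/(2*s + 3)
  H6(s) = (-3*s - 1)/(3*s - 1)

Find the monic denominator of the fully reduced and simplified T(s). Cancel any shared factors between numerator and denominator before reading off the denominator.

Reducing step by step:

Step 1. reduce the series chain H3, H4, H5, H6: (-3*s^2 + 5*s + 2)/(18*s^2 + 21*s - 9)
Step 2. reduce the parallel group H1, H2, (H3*H4*H5*H6): (-144*s^5 - 300*s^4 - 74*s^3 + 29*s^2 + 62*s - 5)/(144*s^4 + 204*s^3 + 6*s^2 + 24*s - 18)
T(s) is the step-2 result (common factors already cancelled). Leading coefficient of the denominator: 144. Divide through by 144 for the monic polynomial.

Answer: s^4 + 17*s^3/12 + s^2/24 + s/6 - 1/8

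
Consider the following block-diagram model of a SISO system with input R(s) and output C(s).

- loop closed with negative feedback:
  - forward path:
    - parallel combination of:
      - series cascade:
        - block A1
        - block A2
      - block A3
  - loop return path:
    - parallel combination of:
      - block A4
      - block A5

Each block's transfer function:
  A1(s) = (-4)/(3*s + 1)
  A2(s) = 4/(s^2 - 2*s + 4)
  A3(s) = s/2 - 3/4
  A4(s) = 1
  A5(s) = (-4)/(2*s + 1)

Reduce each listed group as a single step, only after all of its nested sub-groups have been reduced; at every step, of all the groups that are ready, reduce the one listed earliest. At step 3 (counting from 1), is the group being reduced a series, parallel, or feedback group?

Step 1: series reduction of A1, A2
Step 2: add (A1*A2), A3 (parallel)
Step 3: sum the parallel branches A4, A5
Step 4: reduce the feedback loop with forward ((A1*A2)+A3) and return (A4+A5)
So the answer for step 3 is parallel.

Answer: parallel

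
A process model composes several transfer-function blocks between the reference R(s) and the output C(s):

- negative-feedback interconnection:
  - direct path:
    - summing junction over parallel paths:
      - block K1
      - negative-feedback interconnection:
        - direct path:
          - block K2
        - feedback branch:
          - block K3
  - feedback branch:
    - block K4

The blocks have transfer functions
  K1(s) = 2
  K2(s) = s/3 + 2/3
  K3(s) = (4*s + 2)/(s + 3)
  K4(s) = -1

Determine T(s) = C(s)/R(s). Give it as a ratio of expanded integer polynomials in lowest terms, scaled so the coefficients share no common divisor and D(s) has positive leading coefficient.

First reduce the diagram to T(s).

1. feedback reduction of K2, K3: (s^2 + 5*s + 6)/(4*s^2 + 13*s + 13)
2. parallel reduction of K1, [K2/(1+K2*K3)]: (9*s^2 + 31*s + 32)/(4*s^2 + 13*s + 13)
3. close the feedback loop around (K1+[K2/(1+K2*K3)]), K4 - this is the overall T(s), already in the required normalized form

Answer: (-9*s^2 - 31*s - 32)/(5*s^2 + 18*s + 19)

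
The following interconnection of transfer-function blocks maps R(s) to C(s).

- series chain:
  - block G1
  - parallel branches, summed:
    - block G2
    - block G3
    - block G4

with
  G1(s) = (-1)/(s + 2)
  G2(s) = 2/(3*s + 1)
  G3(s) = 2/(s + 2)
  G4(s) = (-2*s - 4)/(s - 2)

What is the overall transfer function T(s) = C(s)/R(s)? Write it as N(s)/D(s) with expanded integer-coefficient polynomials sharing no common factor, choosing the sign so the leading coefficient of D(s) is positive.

Step 1. sum the parallel branches G2, G3, G4; result (-6*s^3 - 18*s^2 - 42*s - 20)/(3*s^3 + s^2 - 12*s - 4)
Step 2. cascade G1, (G2+G3+G4); the result is T(s) itself (integer coefficients, no common factor, positive leading denominator coefficient)

Answer: (6*s^3 + 18*s^2 + 42*s + 20)/(3*s^4 + 7*s^3 - 10*s^2 - 28*s - 8)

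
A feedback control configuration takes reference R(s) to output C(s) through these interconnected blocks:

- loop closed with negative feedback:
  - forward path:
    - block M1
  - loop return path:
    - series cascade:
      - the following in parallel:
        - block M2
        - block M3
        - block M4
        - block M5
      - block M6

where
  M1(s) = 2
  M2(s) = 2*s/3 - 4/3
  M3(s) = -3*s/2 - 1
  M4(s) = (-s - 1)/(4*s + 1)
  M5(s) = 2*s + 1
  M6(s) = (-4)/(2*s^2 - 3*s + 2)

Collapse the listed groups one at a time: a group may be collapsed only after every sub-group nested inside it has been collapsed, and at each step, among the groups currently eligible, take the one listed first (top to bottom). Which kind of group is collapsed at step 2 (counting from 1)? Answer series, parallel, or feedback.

Step 1. sum the parallel branches M2, M3, M4, M5
Step 2. series reduction of (M2+M3+M4+M5), M6
Step 3. collapse the loop (M1 forward, ((M2+M3+M4+M5)*M6) return)
Step 2 collapses a series group.

Therefore the answer is series.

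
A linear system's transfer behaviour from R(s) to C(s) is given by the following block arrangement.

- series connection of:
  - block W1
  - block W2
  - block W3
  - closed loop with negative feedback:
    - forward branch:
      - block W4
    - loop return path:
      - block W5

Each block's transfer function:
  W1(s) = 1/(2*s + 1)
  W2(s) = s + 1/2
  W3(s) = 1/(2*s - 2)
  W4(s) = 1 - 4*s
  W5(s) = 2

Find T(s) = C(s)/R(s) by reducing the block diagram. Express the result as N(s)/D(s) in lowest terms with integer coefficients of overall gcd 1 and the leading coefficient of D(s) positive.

Reducing step by step:

Step 1 - reduce the feedback loop with forward W4 and return W5: (4*s - 1)/(8*s - 3)
Step 2 - reduce the series chain W1, W2, W3, [W4/(1+W4*W5)]: this yields T(s), and no further normalization is needed

Answer: (4*s - 1)/(32*s^2 - 44*s + 12)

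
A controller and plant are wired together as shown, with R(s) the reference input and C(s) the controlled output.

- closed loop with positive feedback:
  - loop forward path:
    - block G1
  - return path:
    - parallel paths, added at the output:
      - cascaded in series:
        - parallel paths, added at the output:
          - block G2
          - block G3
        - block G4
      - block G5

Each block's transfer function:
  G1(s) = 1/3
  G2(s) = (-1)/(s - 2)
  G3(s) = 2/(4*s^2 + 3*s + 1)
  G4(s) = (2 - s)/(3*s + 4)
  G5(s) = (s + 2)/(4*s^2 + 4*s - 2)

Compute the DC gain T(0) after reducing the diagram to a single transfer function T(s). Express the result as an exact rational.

Step 1 - reduce the parallel group G2, G3 -> (-4*s^2 - s - 5)/(4*s^3 - 5*s^2 - 5*s - 2)
Step 2 - cascade (G2+G3), G4 -> (4*s^2 + s + 5)/(12*s^3 + 25*s^2 + 15*s + 4)
Step 3 - add ((G2+G3)*G4), G5 (parallel) -> (28*s^4 + 69*s^3 + 81*s^2 + 52*s - 2)/(48*s^5 + 148*s^4 + 136*s^3 + 26*s^2 - 14*s - 8)
Step 4 - reduce the feedback loop with forward G1 and return (((G2+G3)*G4)+G5) -> (48*s^5 + 148*s^4 + 136*s^3 + 26*s^2 - 14*s - 8)/(144*s^5 + 416*s^4 + 339*s^3 - 3*s^2 - 94*s - 22)
DC gain: substitute s = 0 into T(s) from step 4: T(0) = -8/(-22) = 4/11.

Hence the answer: 4/11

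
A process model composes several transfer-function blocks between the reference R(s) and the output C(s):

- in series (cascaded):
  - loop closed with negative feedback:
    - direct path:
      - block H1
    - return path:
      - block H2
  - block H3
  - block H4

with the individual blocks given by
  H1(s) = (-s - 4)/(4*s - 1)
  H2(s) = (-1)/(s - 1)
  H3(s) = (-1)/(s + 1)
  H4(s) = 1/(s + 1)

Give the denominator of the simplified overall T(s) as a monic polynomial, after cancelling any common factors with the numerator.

(1) apply the feedback formula to H1, H2 -> (-s^2 - 3*s + 4)/(4*s^2 - 4*s + 5)
(2) cascade [H1/(1+H1*H2)], H3, H4 -> (s^2 + 3*s - 4)/(4*s^4 + 4*s^3 + s^2 + 6*s + 5)
Step 2 gives the fully reduced T(s), with no common factor left to cancel. The denominator's leading coefficient is 4, so divide each of its coefficients by 4 to get the monic form.

Final answer: s^4 + s^3 + s^2/4 + 3*s/2 + 5/4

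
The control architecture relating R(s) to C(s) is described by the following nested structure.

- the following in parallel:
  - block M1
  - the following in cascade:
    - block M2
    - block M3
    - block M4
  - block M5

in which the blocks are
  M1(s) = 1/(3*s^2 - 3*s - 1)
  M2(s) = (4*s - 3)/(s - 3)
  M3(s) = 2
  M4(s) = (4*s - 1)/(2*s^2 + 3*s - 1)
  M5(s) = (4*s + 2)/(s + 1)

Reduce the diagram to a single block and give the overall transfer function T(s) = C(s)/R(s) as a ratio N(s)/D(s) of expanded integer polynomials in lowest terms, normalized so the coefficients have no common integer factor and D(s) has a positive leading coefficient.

First reduce the diagram to T(s).

(1) series reduction of M2, M3, M4 gives (32*s^2 - 32*s + 6)/(2*s^3 - 3*s^2 - 10*s + 3)
(2) add M1, (M2*M3*M4), M5 (parallel): this yields T(s), and no further normalization is needed

Answer: (24*s^6 + 48*s^5 - 216*s^4 + 11*s^3 + 171*s^2 - 9*s - 9)/(6*s^6 - 9*s^5 - 38*s^4 + 19*s^3 + 43*s^2 - 2*s - 3)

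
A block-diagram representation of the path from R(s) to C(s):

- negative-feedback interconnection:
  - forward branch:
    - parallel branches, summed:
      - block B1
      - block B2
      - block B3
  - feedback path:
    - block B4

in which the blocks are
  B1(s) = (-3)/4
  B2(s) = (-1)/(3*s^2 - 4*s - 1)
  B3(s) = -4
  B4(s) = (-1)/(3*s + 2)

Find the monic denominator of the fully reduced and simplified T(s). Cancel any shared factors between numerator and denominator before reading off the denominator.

The answer is s^3 + 11*s^2/12 - 10*s/3 - 23/36.

Reasoning:
Step 1: parallel reduction of B1, B2, B3, giving (-57*s^2 + 76*s + 15)/(12*s^2 - 16*s - 4)
Step 2: feedback reduction of (B1+B2+B3), B4, giving (-171*s^3 + 114*s^2 + 197*s + 30)/(36*s^3 + 33*s^2 - 120*s - 23)
T(s) is the step-2 result (common factors already cancelled). Leading coefficient of the denominator: 36. Divide through by 36 for the monic polynomial.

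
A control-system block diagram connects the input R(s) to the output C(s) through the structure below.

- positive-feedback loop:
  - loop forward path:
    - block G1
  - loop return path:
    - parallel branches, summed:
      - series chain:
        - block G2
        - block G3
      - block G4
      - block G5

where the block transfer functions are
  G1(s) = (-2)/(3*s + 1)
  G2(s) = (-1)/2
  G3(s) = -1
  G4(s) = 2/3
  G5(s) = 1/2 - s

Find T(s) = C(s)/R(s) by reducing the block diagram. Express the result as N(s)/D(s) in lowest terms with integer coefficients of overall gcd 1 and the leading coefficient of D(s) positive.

Step 1 - reduce the series chain G2, G3 -> 1/2
Step 2 - sum the parallel branches (G2*G3), G4, G5 -> 5/3 - s
Step 3 - feedback reduction of G1, ((G2*G3)+G4+G5), which is the overall transfer function T(s) = C(s)/R(s) in lowest terms

Answer: (-6)/(3*s + 13)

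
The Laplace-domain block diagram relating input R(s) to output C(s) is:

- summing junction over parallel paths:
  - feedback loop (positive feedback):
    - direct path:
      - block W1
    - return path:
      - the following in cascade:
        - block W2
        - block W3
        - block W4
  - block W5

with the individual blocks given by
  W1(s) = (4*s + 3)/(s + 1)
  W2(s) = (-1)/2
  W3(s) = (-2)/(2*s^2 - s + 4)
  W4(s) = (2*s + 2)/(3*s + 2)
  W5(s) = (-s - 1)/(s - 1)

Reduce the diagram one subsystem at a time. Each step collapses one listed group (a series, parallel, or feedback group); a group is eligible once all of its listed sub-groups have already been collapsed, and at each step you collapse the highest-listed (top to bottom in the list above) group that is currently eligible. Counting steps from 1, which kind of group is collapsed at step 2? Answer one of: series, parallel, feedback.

Reducing step by step:

Step 1. combine W2, W3, W4 in series
Step 2. feedback reduction of W1, (W2*W3*W4)
Step 3. reduce the parallel group [W1/(1-W1*(W2*W3*W4))], W5
At step 2 the group reduced is feedback.

Answer: feedback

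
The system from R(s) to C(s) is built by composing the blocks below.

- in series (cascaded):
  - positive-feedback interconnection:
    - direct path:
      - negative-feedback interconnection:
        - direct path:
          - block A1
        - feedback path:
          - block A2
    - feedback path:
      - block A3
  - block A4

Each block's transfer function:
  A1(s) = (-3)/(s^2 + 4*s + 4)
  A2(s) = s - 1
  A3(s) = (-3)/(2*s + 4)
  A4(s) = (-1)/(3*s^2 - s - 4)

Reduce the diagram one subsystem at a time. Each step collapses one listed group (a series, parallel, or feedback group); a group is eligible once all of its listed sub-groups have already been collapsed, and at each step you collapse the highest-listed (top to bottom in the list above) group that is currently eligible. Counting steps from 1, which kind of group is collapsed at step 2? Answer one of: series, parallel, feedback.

Answer: feedback

Working:
1. collapse the loop (A1 forward, A2 return)
2. collapse the loop ([A1/(1+A1*A2)] forward, A3 return)
3. multiply [[A1/(1+A1*A2)]/(1-[A1/(1+A1*A2)]*A3)], A4 (series)
The group at step 2 is a feedback group.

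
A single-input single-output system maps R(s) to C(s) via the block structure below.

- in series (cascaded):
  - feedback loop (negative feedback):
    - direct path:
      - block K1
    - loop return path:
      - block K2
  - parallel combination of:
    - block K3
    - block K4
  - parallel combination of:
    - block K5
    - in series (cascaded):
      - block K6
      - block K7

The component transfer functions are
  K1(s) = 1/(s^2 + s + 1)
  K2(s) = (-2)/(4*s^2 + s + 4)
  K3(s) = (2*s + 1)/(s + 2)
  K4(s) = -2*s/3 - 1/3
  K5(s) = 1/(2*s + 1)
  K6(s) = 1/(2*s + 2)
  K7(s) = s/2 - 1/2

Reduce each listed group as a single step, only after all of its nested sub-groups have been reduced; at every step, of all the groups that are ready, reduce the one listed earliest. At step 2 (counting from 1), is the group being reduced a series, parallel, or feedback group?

Reducing step by step:

(1) close the feedback loop around K1, K2
(2) sum the parallel branches K3, K4
(3) cascade K6, K7
(4) reduce the parallel group K5, (K6*K7)
(5) multiply [K1/(1+K1*K2)], (K3+K4), (K5+(K6*K7)) (series)
So the answer for step 2 is parallel.

Answer: parallel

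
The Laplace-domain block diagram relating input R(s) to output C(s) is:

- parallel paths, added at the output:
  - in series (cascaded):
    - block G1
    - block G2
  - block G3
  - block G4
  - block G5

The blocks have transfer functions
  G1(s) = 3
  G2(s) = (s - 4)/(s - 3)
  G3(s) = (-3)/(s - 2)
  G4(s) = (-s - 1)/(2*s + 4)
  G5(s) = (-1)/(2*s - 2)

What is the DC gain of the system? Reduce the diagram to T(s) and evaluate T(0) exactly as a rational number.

1. series reduction of G1, G2 gives (3*s - 12)/(s - 3)
2. add (G1*G2), G3, G4, G5 (parallel) gives (5*s^4 - 32*s^3 + 10*s^2 + 149*s - 138)/(2*s^4 - 8*s^3 - 2*s^2 + 32*s - 24)
Step 2 gives the overall T(s). Then T(0) = -138/(-24) = 23/4.

Therefore the answer is 23/4.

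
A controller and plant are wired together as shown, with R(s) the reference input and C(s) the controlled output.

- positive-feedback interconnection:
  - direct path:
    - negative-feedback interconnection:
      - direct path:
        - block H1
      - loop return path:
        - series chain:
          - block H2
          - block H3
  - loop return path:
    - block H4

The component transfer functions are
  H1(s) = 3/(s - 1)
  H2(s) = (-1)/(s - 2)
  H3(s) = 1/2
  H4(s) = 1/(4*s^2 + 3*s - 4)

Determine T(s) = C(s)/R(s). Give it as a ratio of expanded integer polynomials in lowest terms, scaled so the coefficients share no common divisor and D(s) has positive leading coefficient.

1. reduce the series chain H2, H3 = (-1)/(2*s - 4)
2. reduce the feedback loop with forward H1 and return (H2*H3) = (6*s - 12)/(2*s^2 - 6*s + 1)
3. reduce the feedback loop with forward [H1/(1+H1*(H2*H3))] and return H4, giving the overall T(s)

Final answer: (24*s^3 - 30*s^2 - 60*s + 48)/(8*s^4 - 18*s^3 - 22*s^2 + 21*s + 8)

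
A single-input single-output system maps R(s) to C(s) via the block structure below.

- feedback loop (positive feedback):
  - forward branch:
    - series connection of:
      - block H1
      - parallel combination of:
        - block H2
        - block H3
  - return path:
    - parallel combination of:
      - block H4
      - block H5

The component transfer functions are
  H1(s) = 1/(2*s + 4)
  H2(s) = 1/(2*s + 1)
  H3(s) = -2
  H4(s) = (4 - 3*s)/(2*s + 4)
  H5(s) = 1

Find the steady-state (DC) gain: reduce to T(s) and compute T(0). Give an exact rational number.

First reduce the diagram to T(s).

Step 1. reduce the parallel group H2, H3 = (-4*s - 1)/(2*s + 1)
Step 2. reduce the series chain H1, (H2+H3) = (-4*s - 1)/(4*s^2 + 10*s + 4)
Step 3. parallel reduction of H4, H5 = (8 - s)/(2*s + 4)
Step 4. reduce the feedback loop with forward (H1*(H2+H3)) and return (H4+H5) = (-8*s^2 - 18*s - 4)/(8*s^3 + 32*s^2 + 79*s + 24)
That last expression is T(s); at s = 0 only the constant terms survive, so T(0) = -4/24 = -1/6.

Answer: -1/6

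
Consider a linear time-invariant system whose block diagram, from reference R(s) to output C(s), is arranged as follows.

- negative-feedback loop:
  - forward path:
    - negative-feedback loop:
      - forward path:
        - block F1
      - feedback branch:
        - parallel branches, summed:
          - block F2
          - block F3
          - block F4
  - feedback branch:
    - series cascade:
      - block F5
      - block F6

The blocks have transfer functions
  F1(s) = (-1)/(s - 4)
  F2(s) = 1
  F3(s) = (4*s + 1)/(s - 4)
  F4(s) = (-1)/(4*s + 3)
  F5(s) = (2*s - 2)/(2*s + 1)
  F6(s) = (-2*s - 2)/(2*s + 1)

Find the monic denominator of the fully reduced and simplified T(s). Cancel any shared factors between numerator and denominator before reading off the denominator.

Answer: s^5 - 41*s^4/4 - 23*s^3/4 + 251*s^2/16 + 151*s/8 + 101/16

Working:
(1) parallel reduction of F2, F3, F4: (20*s^2 + 2*s - 5)/(4*s^2 - 13*s - 12)
(2) close the feedback loop around F1, (F2+F3+F4): (-4*s^2 + 13*s + 12)/(4*s^3 - 49*s^2 + 38*s + 53)
(3) reduce the series chain F5, F6: (4 - 4*s^2)/(4*s^2 + 4*s + 1)
(4) close the feedback loop around [F1/(1+F1*(F2+F3+F4))], (F5*F6): (-16*s^4 + 36*s^3 + 96*s^2 + 61*s + 12)/(16*s^5 - 164*s^4 - 92*s^3 + 251*s^2 + 302*s + 101)
T(s) is the step-4 result (common factors already cancelled). Leading coefficient of the denominator: 16. Divide through by 16 for the monic polynomial.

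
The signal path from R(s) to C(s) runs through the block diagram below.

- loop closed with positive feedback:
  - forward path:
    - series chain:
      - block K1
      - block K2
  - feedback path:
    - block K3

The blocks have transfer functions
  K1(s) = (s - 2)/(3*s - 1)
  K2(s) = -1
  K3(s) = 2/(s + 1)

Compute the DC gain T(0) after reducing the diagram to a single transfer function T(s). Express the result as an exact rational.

(1) reduce the series chain K1, K2: (2 - s)/(3*s - 1)
(2) reduce the feedback loop with forward (K1*K2) and return K3: (-s^2 + s + 2)/(3*s^2 + 4*s - 5)
That last expression is T(s); at s = 0 only the constant terms survive, so T(0) = 2/(-5) = -2/5.

Hence the answer: -2/5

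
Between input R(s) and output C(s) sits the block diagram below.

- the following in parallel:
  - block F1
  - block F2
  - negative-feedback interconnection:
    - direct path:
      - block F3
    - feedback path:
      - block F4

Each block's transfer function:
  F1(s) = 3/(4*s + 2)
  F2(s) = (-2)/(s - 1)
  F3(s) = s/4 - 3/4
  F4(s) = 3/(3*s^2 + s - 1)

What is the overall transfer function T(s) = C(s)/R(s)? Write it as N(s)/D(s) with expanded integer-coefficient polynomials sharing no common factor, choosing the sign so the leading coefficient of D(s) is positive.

Answer: (12*s^5 - 38*s^4 - 66*s^3 - 83*s^2 + 18*s + 85)/(48*s^4 + 4*s^3 - 90*s^2 + 12*s + 26)

Working:
Step 1 - collapse the loop (F3 forward, F4 return) -> (3*s^3 - 8*s^2 - 4*s + 3)/(12*s^2 + 7*s - 13)
Step 2 - sum the parallel branches F1, F2, [F3/(1+F3*F4)], giving the overall T(s)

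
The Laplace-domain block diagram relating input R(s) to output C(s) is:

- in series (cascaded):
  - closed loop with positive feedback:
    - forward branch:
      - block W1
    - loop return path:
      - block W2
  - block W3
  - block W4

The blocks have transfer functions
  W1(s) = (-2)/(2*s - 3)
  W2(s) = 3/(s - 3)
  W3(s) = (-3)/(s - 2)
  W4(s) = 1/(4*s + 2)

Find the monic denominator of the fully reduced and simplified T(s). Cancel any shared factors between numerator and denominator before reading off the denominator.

Step 1 - reduce the feedback loop with forward W1 and return W2: (6 - 2*s)/(2*s^2 - 9*s + 15)
Step 2 - cascade [W1/(1-W1*W2)], W3, W4: (3*s - 9)/(4*s^4 - 24*s^3 + 53*s^2 - 27*s - 30)
The result of step 2 is T(s) in lowest terms. Its denominator has leading coefficient 4; dividing the denominator through by 4 makes it monic.

Hence the answer: s^4 - 6*s^3 + 53*s^2/4 - 27*s/4 - 15/2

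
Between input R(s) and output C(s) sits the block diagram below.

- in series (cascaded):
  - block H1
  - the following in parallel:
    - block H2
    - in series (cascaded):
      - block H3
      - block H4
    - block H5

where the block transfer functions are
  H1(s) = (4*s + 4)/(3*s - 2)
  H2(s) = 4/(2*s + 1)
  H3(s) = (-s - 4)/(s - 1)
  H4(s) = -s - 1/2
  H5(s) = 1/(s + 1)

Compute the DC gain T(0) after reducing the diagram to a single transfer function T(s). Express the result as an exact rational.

Answer: -6

Working:
[1] combine H3, H4 in series: (2*s^2 + 9*s + 4)/(2*s - 2)
[2] add H2, (H3*H4), H5 (parallel): (4*s^4 + 24*s^3 + 49*s^2 + 19*s - 6)/(4*s^3 + 2*s^2 - 4*s - 2)
[3] reduce the series chain H1, (H2+(H3*H4)+H5): (8*s^4 + 48*s^3 + 98*s^2 + 38*s - 12)/(6*s^3 - 7*s^2 - s + 2)
Evaluating the step-3 result (the overall T(s)) at s = 0 gives T(0) = -12/2 = -6.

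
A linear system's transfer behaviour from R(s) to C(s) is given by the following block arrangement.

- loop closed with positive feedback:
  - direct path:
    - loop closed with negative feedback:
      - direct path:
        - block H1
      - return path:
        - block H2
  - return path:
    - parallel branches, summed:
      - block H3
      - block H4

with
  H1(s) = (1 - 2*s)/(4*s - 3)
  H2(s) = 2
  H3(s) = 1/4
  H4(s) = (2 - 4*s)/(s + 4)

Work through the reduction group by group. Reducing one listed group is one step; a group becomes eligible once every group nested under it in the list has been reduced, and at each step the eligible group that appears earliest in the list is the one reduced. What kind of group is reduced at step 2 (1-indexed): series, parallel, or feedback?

(1) close the feedback loop around H1, H2
(2) reduce the parallel group H3, H4
(3) apply the feedback formula to [H1/(1+H1*H2)], (H3+H4)
At step 2 the group reduced is parallel.

Final answer: parallel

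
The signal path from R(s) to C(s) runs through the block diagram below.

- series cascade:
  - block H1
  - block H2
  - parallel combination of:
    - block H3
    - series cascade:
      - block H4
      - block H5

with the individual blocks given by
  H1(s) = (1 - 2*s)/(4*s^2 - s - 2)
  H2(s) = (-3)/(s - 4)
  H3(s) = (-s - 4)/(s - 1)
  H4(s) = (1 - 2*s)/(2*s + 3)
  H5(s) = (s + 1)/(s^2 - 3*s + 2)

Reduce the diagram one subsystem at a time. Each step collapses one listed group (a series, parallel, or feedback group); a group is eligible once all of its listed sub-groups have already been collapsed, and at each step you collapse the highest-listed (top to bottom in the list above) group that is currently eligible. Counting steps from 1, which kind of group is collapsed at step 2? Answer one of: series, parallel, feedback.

Answer: parallel

Working:
1. reduce the series chain H4, H5
2. add H3, (H4*H5) (parallel)
3. cascade H1, H2, (H3+(H4*H5))
Step 2 collapses a parallel group.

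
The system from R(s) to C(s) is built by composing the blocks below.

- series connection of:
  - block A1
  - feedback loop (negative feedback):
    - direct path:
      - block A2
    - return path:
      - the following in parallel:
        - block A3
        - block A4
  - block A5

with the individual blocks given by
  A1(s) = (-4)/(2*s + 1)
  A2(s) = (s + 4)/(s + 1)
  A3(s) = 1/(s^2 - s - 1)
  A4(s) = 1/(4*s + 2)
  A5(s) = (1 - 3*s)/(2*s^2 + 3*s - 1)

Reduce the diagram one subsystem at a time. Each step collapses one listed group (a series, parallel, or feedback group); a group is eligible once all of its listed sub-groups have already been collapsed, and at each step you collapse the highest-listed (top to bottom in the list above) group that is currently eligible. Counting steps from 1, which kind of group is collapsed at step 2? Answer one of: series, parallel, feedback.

Step 1 - reduce the parallel group A3, A4
Step 2 - reduce the feedback loop with forward A2 and return (A3+A4)
Step 3 - combine A1, [A2/(1+A2*(A3+A4))], A5 in series
The group at step 2 is a feedback group.

Answer: feedback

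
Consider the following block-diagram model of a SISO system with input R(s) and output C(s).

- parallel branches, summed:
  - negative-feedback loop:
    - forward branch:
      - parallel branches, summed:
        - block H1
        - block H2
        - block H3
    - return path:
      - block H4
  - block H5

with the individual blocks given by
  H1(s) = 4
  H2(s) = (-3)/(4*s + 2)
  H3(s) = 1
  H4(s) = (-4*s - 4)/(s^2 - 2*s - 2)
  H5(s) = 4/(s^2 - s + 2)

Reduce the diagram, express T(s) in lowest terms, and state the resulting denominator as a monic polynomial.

Step 1: combine H1, H2, H3 in parallel: (20*s + 7)/(4*s + 2)
Step 2: apply the feedback formula to (H1+H2+H3), H4: (20*s^3 - 33*s^2 - 54*s - 14)/(4*s^3 - 86*s^2 - 120*s - 32)
Step 3: reduce the parallel group [(H1+H2+H3)/(1+(H1+H2+H3)*H4)], H5: (20*s^5 - 53*s^4 + 35*s^3 - 370*s^2 - 574*s - 156)/(4*s^5 - 90*s^4 - 26*s^3 - 84*s^2 - 208*s - 64)
Step 3 gives the fully reduced T(s), with no common factor left to cancel. The denominator's leading coefficient is 4, so divide each of its coefficients by 4 to get the monic form.

Final answer: s^5 - 45*s^4/2 - 13*s^3/2 - 21*s^2 - 52*s - 16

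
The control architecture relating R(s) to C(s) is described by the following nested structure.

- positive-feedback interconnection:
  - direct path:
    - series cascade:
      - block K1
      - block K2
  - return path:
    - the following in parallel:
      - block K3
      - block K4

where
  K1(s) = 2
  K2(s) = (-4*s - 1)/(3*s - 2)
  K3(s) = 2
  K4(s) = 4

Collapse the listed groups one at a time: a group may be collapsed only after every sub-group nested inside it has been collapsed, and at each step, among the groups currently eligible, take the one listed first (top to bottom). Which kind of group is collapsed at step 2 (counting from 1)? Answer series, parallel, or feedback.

Answer: parallel

Working:
Step 1 - reduce the series chain K1, K2
Step 2 - parallel reduction of K3, K4
Step 3 - reduce the feedback loop with forward (K1*K2) and return (K3+K4)
So the answer for step 2 is parallel.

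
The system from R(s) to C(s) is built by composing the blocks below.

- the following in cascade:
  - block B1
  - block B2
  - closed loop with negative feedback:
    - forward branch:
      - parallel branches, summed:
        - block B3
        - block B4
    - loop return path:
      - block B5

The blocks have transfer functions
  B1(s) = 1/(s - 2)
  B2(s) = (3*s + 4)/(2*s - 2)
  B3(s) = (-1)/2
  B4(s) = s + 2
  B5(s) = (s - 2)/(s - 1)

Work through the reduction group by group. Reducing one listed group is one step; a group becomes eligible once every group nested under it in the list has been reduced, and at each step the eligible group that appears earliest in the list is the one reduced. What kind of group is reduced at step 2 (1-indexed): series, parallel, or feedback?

Step 1: add B3, B4 (parallel)
Step 2: close the feedback loop around (B3+B4), B5
Step 3: cascade B1, B2, [(B3+B4)/(1+(B3+B4)*B5)]
Step 2 collapses a feedback group.

Therefore the answer is feedback.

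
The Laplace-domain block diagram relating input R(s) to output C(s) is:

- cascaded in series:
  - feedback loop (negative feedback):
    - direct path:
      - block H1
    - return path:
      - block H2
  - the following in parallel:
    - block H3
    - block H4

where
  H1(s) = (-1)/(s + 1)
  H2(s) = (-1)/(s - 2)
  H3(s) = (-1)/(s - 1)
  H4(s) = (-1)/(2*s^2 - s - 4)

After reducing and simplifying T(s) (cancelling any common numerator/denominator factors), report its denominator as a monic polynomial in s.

1. feedback reduction of H1, H2; result (2 - s)/(s^2 - s - 1)
2. combine H3, H4 in parallel; result (5 - 2*s^2)/(2*s^3 - 3*s^2 - 3*s + 4)
3. combine [H1/(1+H1*H2)], (H3+H4) in series; result (2*s^3 - 4*s^2 - 5*s + 10)/(2*s^5 - 5*s^4 - 2*s^3 + 10*s^2 - s - 4)
Step 3 gives the fully reduced T(s), with no common factor left to cancel. The denominator's leading coefficient is 2, so divide each of its coefficients by 2 to get the monic form.

Hence the answer: s^5 - 5*s^4/2 - s^3 + 5*s^2 - s/2 - 2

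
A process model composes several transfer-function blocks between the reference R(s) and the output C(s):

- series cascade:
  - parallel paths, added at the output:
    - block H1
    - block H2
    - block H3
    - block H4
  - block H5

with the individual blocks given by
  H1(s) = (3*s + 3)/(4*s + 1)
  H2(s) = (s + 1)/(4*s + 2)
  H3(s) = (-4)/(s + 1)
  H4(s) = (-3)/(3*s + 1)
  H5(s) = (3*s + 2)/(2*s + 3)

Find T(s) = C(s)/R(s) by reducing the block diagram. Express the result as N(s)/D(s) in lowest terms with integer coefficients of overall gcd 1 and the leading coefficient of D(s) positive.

Reducing step by step:

Step 1 - parallel reduction of H1, H2, H3, H4 gives (48*s^4 - 107*s^3 - 163*s^2 - 63*s - 7)/(48*s^4 + 100*s^3 + 70*s^2 + 20*s + 2)
Step 2 - reduce the series chain (H1+H2+H3+H4), H5, giving the overall T(s)

Answer: (144*s^5 - 225*s^4 - 703*s^3 - 515*s^2 - 147*s - 14)/(96*s^5 + 344*s^4 + 440*s^3 + 250*s^2 + 64*s + 6)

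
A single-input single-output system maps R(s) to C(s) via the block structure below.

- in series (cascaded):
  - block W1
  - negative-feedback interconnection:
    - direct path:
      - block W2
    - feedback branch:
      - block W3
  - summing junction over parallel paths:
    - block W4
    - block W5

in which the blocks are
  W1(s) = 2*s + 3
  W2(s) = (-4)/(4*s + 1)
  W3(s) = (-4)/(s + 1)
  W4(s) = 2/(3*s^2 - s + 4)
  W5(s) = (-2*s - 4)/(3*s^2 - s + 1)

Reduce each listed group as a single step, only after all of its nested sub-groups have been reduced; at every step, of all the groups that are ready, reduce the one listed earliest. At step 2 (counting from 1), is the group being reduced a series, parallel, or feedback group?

Answer: parallel

Working:
Step 1: reduce the feedback loop with forward W2 and return W3
Step 2: parallel reduction of W4, W5
Step 3: multiply W1, [W2/(1+W2*W3)], (W4+W5) (series)
At step 2 the group reduced is parallel.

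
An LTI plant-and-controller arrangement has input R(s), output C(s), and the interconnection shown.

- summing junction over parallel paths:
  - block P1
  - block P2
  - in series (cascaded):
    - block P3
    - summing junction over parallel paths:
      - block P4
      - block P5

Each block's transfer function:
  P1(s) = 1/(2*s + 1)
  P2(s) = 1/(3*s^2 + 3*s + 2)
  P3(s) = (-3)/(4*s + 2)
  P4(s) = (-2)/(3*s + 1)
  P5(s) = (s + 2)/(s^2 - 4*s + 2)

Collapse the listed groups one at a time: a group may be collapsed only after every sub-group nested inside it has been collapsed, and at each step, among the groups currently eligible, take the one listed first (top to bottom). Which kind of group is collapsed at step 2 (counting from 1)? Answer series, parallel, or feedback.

Reducing step by step:

[1] parallel reduction of P4, P5
[2] cascade P3, (P4+P5)
[3] sum the parallel branches P1, P2, (P3*(P4+P5))
So the answer for step 2 is series.

Answer: series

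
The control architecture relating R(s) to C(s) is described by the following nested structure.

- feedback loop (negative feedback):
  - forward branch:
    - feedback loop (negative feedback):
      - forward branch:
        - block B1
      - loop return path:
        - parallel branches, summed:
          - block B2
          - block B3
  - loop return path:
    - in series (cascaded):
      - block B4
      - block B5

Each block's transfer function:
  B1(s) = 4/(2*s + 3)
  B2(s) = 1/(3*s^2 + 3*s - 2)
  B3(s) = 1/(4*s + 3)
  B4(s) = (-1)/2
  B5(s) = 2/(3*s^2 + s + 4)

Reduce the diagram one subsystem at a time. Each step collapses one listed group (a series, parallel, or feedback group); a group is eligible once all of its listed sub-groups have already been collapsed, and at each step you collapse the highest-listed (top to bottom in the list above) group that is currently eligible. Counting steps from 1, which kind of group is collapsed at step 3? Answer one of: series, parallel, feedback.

1. add B2, B3 (parallel)
2. close the feedback loop around B1, (B2+B3)
3. multiply B4, B5 (series)
4. close the feedback loop around [B1/(1+B1*(B2+B3))], (B4*B5)
Step 3: series.

Final answer: series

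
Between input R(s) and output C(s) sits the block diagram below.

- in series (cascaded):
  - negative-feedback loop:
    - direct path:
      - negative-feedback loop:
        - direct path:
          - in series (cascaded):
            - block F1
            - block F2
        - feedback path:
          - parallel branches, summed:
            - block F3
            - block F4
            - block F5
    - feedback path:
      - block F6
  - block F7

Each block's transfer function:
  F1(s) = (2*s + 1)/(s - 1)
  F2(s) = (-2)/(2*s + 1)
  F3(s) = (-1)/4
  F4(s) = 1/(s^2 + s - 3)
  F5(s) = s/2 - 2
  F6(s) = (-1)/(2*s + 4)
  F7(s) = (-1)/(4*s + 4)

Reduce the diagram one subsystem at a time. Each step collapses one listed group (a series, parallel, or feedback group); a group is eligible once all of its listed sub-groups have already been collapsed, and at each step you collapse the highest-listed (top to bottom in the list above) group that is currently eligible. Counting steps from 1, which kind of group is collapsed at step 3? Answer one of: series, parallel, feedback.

Reducing step by step:

(1) combine F1, F2 in series
(2) add F3, F4, F5 (parallel)
(3) feedback reduction of (F1*F2), (F3+F4+F5)
(4) reduce the feedback loop with forward [(F1*F2)/(1+(F1*F2)*(F3+F4+F5))] and return F6
(5) combine [[(F1*F2)/(1+(F1*F2)*(F3+F4+F5))]/(1+[(F1*F2)/(1+(F1*F2)*(F3+F4+F5))]*F6)], F7 in series
The group at step 3 is a feedback group.

Answer: feedback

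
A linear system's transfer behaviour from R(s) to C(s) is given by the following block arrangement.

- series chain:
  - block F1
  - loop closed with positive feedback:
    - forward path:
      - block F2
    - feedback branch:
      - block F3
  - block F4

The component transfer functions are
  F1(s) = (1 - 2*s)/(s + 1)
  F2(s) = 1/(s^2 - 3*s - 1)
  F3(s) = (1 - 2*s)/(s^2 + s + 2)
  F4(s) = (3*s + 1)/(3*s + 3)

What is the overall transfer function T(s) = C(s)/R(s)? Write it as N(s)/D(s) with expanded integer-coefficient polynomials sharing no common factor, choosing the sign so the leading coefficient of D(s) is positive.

The answer is (-6*s^4 - 5*s^3 - 10*s^2 + 3*s + 2)/(3*s^6 - 15*s^4 - 33*s^3 - 45*s^2 - 33*s - 9).

Reasoning:
[1] feedback reduction of F2, F3, giving (s^2 + s + 2)/(s^4 - 2*s^3 - 2*s^2 - 5*s - 3)
[2] multiply F1, [F2/(1-F2*F3)], F4 (series), giving the overall T(s)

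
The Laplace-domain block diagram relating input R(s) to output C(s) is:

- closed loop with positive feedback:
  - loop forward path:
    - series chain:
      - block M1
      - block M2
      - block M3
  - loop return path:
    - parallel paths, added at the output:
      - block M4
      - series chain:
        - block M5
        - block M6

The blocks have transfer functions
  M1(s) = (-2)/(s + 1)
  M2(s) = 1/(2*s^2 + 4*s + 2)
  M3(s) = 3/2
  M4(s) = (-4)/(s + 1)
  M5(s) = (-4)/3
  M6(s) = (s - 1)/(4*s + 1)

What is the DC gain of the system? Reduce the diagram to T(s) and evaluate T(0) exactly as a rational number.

[1] combine M1, M2, M3 in series gives (-3)/(2*s^3 + 6*s^2 + 6*s + 2)
[2] series reduction of M5, M6 gives (4 - 4*s)/(12*s + 3)
[3] add M4, (M5*M6) (parallel) gives (-4*s^2 - 48*s - 8)/(12*s^2 + 15*s + 3)
[4] close the feedback loop around (M1*M2*M3), (M4+(M5*M6)) gives (-12*s^2 - 15*s - 3)/(8*s^5 + 34*s^4 + 56*s^3 + 40*s^2 - 32*s - 6)
The step-4 result is T(s). Setting s = 0: T(0) = -3/(-6) = 1/2.

Final answer: 1/2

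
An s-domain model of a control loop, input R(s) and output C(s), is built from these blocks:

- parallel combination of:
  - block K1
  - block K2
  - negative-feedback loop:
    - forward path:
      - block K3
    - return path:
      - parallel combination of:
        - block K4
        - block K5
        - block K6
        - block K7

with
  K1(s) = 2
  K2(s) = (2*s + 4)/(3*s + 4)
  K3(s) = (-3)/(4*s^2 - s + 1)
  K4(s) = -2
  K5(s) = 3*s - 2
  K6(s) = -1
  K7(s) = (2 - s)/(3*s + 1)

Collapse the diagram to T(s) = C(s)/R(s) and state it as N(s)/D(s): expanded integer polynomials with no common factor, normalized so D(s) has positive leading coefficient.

Reducing step by step:

Step 1: reduce the parallel group K4, K5, K6, K7 = (9*s^2 - 13*s - 3)/(3*s + 1)
Step 2: close the feedback loop around K3, (K4+K5+K6+K7) = (-9*s - 3)/(12*s^3 - 26*s^2 + 41*s + 10)
Step 3: combine K1, K2, [K3/(1+K3*(K4+K5+K6+K7))] in parallel: this yields T(s), and no further normalization is needed

Answer: (96*s^4 - 64*s^3 - 11*s^2 + 527*s + 108)/(36*s^4 - 30*s^3 + 19*s^2 + 194*s + 40)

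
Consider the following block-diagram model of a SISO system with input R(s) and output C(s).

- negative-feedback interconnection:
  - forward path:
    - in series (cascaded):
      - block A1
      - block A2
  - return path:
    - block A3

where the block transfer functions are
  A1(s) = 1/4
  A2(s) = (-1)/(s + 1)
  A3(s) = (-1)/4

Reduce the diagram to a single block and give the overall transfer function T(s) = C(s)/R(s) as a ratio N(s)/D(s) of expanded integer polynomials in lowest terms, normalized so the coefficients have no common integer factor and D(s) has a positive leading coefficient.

Answer: (-4)/(16*s + 17)

Working:
Step 1. series reduction of A1, A2; result (-1)/(4*s + 4)
Step 2. feedback reduction of (A1*A2), A3 - this is the overall T(s), already in the required normalized form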